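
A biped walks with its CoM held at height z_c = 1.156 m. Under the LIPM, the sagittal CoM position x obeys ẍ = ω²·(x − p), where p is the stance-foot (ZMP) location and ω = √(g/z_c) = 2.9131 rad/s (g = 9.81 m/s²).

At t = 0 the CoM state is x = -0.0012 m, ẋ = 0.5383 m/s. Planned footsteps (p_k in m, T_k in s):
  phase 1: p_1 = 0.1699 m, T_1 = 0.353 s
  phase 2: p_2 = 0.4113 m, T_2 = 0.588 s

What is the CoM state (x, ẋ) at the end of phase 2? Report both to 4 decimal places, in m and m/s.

x = -0.1851, ẋ = -1.5438

phase 1: p=0.1699, T=0.353, ωT=1.028324, cosh=1.576991, sinh=1.219385; start (x,ẋ)=(-0.001200, 0.538300) → end (x,ẋ)=(0.125402, 0.241114)
phase 2: p=0.4113, T=0.588, ωT=1.712903, cosh=2.862688, sinh=2.682346; start (x,ẋ)=(0.125402, 0.241114) → end (x,ẋ)=(-0.185121, -1.543755)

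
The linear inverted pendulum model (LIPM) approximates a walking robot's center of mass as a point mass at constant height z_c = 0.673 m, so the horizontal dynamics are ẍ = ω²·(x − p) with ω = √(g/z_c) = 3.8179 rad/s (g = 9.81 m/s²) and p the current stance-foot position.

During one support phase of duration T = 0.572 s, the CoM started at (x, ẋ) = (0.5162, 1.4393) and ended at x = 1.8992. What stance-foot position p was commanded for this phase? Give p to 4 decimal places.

ωT = 3.8179·0.572 = 2.183839; cosh(ωT) = 4.496470, sinh(ωT) = 4.383861
x(T) = p + (x₀−p)·cosh(ωT) + (ẋ₀/ω)·sinh(ωT) ⇒ p·(1 − cosh) = x(T) − x₀·cosh − (ẋ₀/ω)·sinh
numerator   = 1.8992 − (0.5162)·4.496470 − (1.4393/3.8179)·4.383861 = -2.074538
denominator = 1 − 4.496470 = -3.496470
p = -2.074538 / -3.496470 = 0.5933

p = 0.5933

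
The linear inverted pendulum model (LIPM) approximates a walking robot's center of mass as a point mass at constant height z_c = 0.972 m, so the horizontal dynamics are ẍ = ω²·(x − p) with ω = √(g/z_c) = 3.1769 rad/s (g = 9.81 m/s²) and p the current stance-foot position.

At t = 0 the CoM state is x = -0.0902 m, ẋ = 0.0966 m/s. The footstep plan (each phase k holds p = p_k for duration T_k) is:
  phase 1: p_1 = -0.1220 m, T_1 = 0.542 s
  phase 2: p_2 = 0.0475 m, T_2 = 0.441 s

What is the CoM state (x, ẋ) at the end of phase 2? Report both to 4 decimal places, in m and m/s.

phase 1: p=-0.1220, T=0.542, ωT=1.721880, cosh=2.886883, sinh=2.708153; start (x,ẋ)=(-0.090200, 0.096600) → end (x,ẋ)=(0.052150, 0.552465)
phase 2: p=0.0475, T=0.441, ωT=1.401013, cosh=2.152828, sinh=1.906481; start (x,ẋ)=(0.052150, 0.552465) → end (x,ẋ)=(0.389048, 1.217525)

x = 0.3890, ẋ = 1.2175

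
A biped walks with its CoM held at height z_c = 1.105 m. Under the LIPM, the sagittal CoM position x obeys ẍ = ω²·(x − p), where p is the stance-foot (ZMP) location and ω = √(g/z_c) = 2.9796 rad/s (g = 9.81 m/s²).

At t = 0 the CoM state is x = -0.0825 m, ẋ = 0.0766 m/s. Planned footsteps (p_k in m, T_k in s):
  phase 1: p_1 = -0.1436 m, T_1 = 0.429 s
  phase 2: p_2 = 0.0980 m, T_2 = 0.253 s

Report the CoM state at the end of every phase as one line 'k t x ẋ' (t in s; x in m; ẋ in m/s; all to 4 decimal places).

phase 1: p=-0.1436, T=0.429, ωT=1.278248, cosh=1.934435, sinh=1.655910; start (x,ẋ)=(-0.082500, 0.076600) → end (x,ẋ)=(0.017164, 0.449642)
phase 2: p=0.0980, T=0.253, ωT=0.753839, cosh=1.297850, sinh=0.827293; start (x,ẋ)=(0.017164, 0.449642) → end (x,ẋ)=(0.117932, 0.384308)

1 0.4290 0.0172 0.4496
2 0.6820 0.1179 0.3843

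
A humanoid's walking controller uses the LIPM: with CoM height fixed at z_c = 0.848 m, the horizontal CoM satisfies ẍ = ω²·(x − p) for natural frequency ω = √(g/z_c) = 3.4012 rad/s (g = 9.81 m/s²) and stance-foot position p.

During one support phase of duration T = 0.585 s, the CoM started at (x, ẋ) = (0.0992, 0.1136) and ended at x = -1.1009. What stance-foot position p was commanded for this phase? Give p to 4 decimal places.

ωT = 3.4012·0.585 = 1.989702; cosh(ωT) = 3.725045, sinh(ωT) = 3.588309
x(T) = p + (x₀−p)·cosh(ωT) + (ẋ₀/ω)·sinh(ωT) ⇒ p·(1 − cosh) = x(T) − x₀·cosh − (ẋ₀/ω)·sinh
numerator   = -1.1009 − (0.0992)·3.725045 − (0.1136/3.4012)·3.588309 = -1.590274
denominator = 1 − 3.725045 = -2.725045
p = -1.590274 / -2.725045 = 0.5836

p = 0.5836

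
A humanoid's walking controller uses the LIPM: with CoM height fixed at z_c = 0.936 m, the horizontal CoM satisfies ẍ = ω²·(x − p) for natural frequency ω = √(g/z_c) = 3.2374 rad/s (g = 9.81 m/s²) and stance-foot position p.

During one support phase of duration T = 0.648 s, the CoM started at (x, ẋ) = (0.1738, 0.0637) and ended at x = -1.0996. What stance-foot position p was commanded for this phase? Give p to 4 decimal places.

p = 0.6051

ωT = 3.2374·0.648 = 2.097835; cosh(ωT) = 4.135616, sinh(ωT) = 4.012895
x(T) = p + (x₀−p)·cosh(ωT) + (ẋ₀/ω)·sinh(ωT) ⇒ p·(1 − cosh) = x(T) − x₀·cosh − (ẋ₀/ω)·sinh
numerator   = -1.0996 − (0.1738)·4.135616 − (0.0637/3.2374)·4.012895 = -1.897329
denominator = 1 − 4.135616 = -3.135616
p = -1.897329 / -3.135616 = 0.6051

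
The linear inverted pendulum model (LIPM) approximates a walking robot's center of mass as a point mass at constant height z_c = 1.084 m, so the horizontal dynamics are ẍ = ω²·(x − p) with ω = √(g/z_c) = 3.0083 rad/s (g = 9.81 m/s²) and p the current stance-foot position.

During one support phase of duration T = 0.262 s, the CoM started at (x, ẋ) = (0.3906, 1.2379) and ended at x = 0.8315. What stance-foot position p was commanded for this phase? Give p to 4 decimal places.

ωT = 3.0083·0.262 = 0.788175; cosh(ωT) = 1.327026, sinh(ωT) = 0.872352
x(T) = p + (x₀−p)·cosh(ωT) + (ẋ₀/ω)·sinh(ωT) ⇒ p·(1 − cosh) = x(T) − x₀·cosh − (ẋ₀/ω)·sinh
numerator   = 0.8315 − (0.3906)·1.327026 − (1.2379/3.0083)·0.872352 = -0.045805
denominator = 1 − 1.327026 = -0.327026
p = -0.045805 / -0.327026 = 0.1401

p = 0.1401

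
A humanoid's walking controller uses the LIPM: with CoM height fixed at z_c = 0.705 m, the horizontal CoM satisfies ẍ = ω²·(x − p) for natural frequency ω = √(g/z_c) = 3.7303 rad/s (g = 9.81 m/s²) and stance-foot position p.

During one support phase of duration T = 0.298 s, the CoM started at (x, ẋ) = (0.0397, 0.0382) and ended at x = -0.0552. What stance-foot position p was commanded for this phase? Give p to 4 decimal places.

p = 0.1987

ωT = 3.7303·0.298 = 1.111629; cosh(ωT) = 1.684165, sinh(ωT) = 1.355142
x(T) = p + (x₀−p)·cosh(ωT) + (ẋ₀/ω)·sinh(ωT) ⇒ p·(1 − cosh) = x(T) − x₀·cosh − (ẋ₀/ω)·sinh
numerator   = -0.0552 − (0.0397)·1.684165 − (0.0382/3.7303)·1.355142 = -0.135939
denominator = 1 − 1.684165 = -0.684165
p = -0.135939 / -0.684165 = 0.1987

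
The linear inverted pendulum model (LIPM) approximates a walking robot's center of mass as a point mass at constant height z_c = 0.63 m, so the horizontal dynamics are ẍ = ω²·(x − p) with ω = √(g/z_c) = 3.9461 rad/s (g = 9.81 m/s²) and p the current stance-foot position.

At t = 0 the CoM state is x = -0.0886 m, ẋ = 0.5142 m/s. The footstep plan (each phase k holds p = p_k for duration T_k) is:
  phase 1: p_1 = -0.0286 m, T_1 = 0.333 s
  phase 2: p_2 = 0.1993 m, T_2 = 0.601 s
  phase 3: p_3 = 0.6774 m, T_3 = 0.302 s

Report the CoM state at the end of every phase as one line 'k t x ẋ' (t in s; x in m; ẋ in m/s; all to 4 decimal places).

1 0.3330 0.0766 0.6171
2 0.9340 0.3669 0.7643
3 1.2360 0.4086 -0.4565

phase 1: p=-0.0286, T=0.333, ωT=1.314051, cosh=1.994974, sinh=1.726245; start (x,ẋ)=(-0.088600, 0.514200) → end (x,ẋ)=(0.076641, 0.617100)
phase 2: p=0.1993, T=0.601, ωT=2.371606, cosh=5.403959, sinh=5.310628; start (x,ẋ)=(0.076641, 0.617100) → end (x,ẋ)=(0.366945, 0.764314)
phase 3: p=0.6774, T=0.302, ωT=1.191722, cosh=1.798222, sinh=1.494525; start (x,ẋ)=(0.366945, 0.764314) → end (x,ẋ)=(0.408606, -0.456513)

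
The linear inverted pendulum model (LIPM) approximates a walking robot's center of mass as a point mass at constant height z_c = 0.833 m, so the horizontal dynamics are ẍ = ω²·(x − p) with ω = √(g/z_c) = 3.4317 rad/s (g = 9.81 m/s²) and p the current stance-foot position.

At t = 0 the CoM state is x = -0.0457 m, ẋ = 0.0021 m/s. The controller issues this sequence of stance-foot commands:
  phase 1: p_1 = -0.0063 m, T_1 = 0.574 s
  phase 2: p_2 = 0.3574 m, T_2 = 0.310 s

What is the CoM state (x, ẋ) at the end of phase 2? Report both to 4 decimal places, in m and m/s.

phase 1: p=-0.0063, T=0.574, ωT=1.969796, cosh=3.654349, sinh=3.514864; start (x,ẋ)=(-0.045700, 0.002100) → end (x,ẋ)=(-0.148130, -0.467567)
phase 2: p=0.3574, T=0.310, ωT=1.063827, cosh=1.621285, sinh=1.276153; start (x,ẋ)=(-0.148130, -0.467567) → end (x,ẋ)=(-0.636084, -2.971966)

x = -0.6361, ẋ = -2.9720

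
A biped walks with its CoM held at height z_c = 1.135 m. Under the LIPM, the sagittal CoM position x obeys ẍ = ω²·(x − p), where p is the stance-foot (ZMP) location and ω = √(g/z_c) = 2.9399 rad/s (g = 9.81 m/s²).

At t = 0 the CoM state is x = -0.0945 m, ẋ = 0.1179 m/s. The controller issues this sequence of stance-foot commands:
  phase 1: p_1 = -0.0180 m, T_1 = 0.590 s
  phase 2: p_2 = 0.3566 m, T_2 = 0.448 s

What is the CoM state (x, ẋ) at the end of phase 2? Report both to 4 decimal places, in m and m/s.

phase 1: p=-0.0180, T=0.590, ωT=1.734541, cosh=2.921404, sinh=2.744923; start (x,ẋ)=(-0.094500, 0.117900) → end (x,ẋ)=(-0.131407, -0.272906)
phase 2: p=0.3566, T=0.448, ωT=1.317075, cosh=2.000203, sinh=1.732285; start (x,ẋ)=(-0.131407, -0.272906) → end (x,ẋ)=(-0.780318, -3.031161)

x = -0.7803, ẋ = -3.0312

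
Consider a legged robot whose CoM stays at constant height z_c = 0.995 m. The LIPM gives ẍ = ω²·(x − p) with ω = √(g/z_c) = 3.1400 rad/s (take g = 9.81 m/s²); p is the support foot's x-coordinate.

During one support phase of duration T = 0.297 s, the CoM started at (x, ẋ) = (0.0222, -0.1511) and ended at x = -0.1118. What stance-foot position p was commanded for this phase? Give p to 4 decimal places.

p = 0.1984

ωT = 3.1400·0.297 = 0.932580; cosh(ωT) = 1.467297, sinh(ωT) = 1.073760
x(T) = p + (x₀−p)·cosh(ωT) + (ẋ₀/ω)·sinh(ωT) ⇒ p·(1 − cosh) = x(T) − x₀·cosh − (ẋ₀/ω)·sinh
numerator   = -0.1118 − (0.0222)·1.467297 − (-0.1511/3.1400)·1.073760 = -0.092704
denominator = 1 − 1.467297 = -0.467297
p = -0.092704 / -0.467297 = 0.1984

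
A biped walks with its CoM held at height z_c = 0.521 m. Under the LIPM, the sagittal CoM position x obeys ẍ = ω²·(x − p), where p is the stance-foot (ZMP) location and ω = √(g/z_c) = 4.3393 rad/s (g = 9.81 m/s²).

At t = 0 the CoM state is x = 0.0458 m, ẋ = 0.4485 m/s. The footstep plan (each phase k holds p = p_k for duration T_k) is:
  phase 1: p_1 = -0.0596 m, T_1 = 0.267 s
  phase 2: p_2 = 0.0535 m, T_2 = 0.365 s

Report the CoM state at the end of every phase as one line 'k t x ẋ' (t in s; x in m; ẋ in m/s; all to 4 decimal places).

1 0.2670 0.2732 1.4414
2 0.6320 1.3868 5.8858

phase 1: p=-0.0596, T=0.267, ωT=1.158593, cosh=1.749688, sinh=1.435760; start (x,ẋ)=(0.045800, 0.448500) → end (x,ẋ)=(0.273214, 1.441398)
phase 2: p=0.0535, T=0.365, ωT=1.583844, cosh=2.539421, sinh=2.334236; start (x,ẋ)=(0.273214, 1.441398) → end (x,ẋ)=(1.386816, 5.885787)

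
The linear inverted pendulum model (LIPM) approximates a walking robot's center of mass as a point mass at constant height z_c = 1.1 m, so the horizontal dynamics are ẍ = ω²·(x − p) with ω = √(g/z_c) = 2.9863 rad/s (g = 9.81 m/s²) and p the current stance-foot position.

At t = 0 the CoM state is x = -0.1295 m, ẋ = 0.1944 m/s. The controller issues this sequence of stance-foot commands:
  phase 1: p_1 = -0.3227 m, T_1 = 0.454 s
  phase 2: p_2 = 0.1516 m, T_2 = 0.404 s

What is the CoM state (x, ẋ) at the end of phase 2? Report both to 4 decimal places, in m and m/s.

phase 1: p=-0.3227, T=0.454, ωT=1.355780, cosh=2.068766, sinh=1.811020; start (x,ẋ)=(-0.129500, 0.194400) → end (x,ẋ)=(0.194878, 1.447042)
phase 2: p=0.1516, T=0.404, ωT=1.206465, cosh=1.820452, sinh=1.521199; start (x,ẋ)=(0.194878, 1.447042) → end (x,ẋ)=(0.967498, 2.830874)

x = 0.9675, ẋ = 2.8309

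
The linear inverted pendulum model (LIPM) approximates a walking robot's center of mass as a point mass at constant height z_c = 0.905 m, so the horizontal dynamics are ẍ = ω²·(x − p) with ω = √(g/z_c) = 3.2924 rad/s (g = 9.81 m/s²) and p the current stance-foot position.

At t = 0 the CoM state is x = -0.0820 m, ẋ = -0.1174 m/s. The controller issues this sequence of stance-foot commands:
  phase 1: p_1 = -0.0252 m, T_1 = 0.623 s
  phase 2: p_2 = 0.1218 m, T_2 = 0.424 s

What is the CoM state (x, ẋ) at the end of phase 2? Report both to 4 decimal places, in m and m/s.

x = -1.6457, ẋ = -5.6972

phase 1: p=-0.0252, T=0.623, ωT=2.051165, cosh=3.952771, sinh=3.824186; start (x,ẋ)=(-0.082000, -0.117400) → end (x,ẋ)=(-0.386080, -1.179210)
phase 2: p=0.1218, T=0.424, ωT=1.395978, cosh=2.143256, sinh=1.895665; start (x,ẋ)=(-0.386080, -1.179210) → end (x,ẋ)=(-1.645670, -5.697173)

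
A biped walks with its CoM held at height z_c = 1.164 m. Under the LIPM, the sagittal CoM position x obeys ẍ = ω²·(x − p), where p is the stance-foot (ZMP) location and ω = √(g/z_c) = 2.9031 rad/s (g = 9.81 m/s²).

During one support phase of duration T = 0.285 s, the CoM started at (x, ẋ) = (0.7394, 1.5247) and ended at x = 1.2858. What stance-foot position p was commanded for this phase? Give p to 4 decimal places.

ωT = 2.9031·0.285 = 0.827383; cosh(ωT) = 1.362259, sinh(ωT) = 0.925067
x(T) = p + (x₀−p)·cosh(ωT) + (ẋ₀/ω)·sinh(ωT) ⇒ p·(1 − cosh) = x(T) − x₀·cosh − (ẋ₀/ω)·sinh
numerator   = 1.2858 − (0.7394)·1.362259 − (1.5247/2.9031)·0.925067 = -0.207297
denominator = 1 − 1.362259 = -0.362259
p = -0.207297 / -0.362259 = 0.5722

p = 0.5722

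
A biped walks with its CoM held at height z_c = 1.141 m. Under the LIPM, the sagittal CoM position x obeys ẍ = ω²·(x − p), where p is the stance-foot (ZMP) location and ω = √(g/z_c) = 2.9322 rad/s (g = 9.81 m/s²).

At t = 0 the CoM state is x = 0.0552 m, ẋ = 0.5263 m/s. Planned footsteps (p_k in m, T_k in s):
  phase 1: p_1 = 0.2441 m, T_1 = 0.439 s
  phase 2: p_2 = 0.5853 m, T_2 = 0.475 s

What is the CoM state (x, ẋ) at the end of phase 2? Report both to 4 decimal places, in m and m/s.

phase 1: p=0.2441, T=0.439, ωT=1.287236, cosh=1.949396, sinh=1.673363; start (x,ẋ)=(0.055200, 0.526300) → end (x,ẋ)=(0.176211, 0.099104)
phase 2: p=0.5853, T=0.475, ωT=1.392795, cosh=2.137234, sinh=1.888854; start (x,ẋ)=(0.176211, 0.099104) → end (x,ẋ)=(-0.225179, -2.053932)

x = -0.2252, ẋ = -2.0539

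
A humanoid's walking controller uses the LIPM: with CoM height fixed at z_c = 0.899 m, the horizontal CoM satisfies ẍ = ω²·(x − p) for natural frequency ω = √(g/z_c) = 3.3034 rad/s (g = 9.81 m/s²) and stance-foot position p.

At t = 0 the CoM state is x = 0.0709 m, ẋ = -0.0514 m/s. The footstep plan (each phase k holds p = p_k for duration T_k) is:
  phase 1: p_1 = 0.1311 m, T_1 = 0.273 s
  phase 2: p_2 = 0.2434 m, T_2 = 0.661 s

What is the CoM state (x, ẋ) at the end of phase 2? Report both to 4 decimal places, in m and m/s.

x = -1.0911, ẋ = -4.3598

phase 1: p=0.1311, T=0.273, ωT=0.901828, cosh=1.434965, sinh=1.029138; start (x,ẋ)=(0.070900, -0.051400) → end (x,ẋ)=(0.028702, -0.278417)
phase 2: p=0.2434, T=0.661, ωT=2.183547, cosh=4.495192, sinh=4.382551; start (x,ẋ)=(0.028702, -0.278417) → end (x,ẋ)=(-1.091078, -4.359788)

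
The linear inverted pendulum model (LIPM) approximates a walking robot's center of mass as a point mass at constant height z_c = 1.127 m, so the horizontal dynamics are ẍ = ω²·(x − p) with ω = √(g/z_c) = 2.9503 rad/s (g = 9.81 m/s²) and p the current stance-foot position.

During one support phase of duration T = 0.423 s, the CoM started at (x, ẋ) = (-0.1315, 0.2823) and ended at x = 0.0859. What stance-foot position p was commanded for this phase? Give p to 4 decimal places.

p = -0.2043

ωT = 2.9503·0.423 = 1.247977; cosh(ωT) = 1.885187, sinh(ωT) = 1.598102
x(T) = p + (x₀−p)·cosh(ωT) + (ẋ₀/ω)·sinh(ωT) ⇒ p·(1 − cosh) = x(T) − x₀·cosh − (ẋ₀/ω)·sinh
numerator   = 0.0859 − (-0.1315)·1.885187 − (0.2823/2.9503)·1.598102 = 0.180887
denominator = 1 − 1.885187 = -0.885187
p = 0.180887 / -0.885187 = -0.2043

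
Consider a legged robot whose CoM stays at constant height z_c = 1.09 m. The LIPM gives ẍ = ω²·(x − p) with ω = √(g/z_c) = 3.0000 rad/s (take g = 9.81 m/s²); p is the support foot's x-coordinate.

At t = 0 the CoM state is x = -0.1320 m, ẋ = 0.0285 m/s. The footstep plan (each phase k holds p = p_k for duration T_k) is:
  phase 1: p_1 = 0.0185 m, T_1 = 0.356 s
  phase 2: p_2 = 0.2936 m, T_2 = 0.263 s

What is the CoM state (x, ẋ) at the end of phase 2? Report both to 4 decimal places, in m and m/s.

x = -0.5357, ẋ = -2.0379

phase 1: p=0.0185, T=0.356, ωT=1.068000, cosh=1.626625, sinh=1.282930; start (x,ẋ)=(-0.132000, 0.028500) → end (x,ẋ)=(-0.214119, -0.532884)
phase 2: p=0.2936, T=0.263, ωT=0.789000, cosh=1.327746, sinh=0.873448; start (x,ẋ)=(-0.214119, -0.532884) → end (x,ẋ)=(-0.535671, -2.037933)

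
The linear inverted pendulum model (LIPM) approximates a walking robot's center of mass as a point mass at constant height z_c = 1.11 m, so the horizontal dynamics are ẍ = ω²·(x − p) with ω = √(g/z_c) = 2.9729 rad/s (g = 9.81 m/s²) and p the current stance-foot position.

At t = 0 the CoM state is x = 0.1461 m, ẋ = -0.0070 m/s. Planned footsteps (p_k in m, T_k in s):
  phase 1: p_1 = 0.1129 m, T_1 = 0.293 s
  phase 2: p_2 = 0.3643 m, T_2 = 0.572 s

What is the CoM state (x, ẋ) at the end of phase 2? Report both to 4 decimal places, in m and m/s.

phase 1: p=0.1129, T=0.293, ωT=0.871060, cosh=1.403975, sinh=0.985467; start (x,ẋ)=(0.146100, -0.007000) → end (x,ẋ)=(0.157192, 0.087438)
phase 2: p=0.3643, T=0.572, ωT=1.700499, cosh=2.829635, sinh=2.647043; start (x,ẋ)=(0.157192, 0.087438) → end (x,ẋ)=(-0.143887, -1.382400)

x = -0.1439, ẋ = -1.3824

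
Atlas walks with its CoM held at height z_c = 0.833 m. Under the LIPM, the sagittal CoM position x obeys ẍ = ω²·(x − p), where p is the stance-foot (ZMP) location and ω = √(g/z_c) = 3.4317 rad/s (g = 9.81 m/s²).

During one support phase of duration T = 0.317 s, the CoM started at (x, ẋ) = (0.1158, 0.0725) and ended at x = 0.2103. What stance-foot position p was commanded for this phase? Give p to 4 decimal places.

ωT = 3.4317·0.317 = 1.087849; cosh(ωT) = 1.652412, sinh(ωT) = 1.315471
x(T) = p + (x₀−p)·cosh(ωT) + (ẋ₀/ω)·sinh(ωT) ⇒ p·(1 − cosh) = x(T) − x₀·cosh − (ẋ₀/ω)·sinh
numerator   = 0.2103 − (0.1158)·1.652412 − (0.0725/3.4317)·1.315471 = -0.008841
denominator = 1 − 1.652412 = -0.652412
p = -0.008841 / -0.652412 = 0.0136

p = 0.0136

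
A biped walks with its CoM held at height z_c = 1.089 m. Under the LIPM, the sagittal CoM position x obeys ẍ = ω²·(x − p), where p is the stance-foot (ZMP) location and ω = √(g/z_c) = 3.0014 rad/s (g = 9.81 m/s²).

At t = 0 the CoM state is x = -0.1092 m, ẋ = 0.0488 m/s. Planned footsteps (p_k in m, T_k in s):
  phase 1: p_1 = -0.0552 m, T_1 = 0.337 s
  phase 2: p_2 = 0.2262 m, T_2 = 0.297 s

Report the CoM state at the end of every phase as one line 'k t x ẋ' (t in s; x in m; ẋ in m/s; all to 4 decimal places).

1 0.3370 -0.1199 -0.1174
2 0.6340 -0.3064 -1.2207

phase 1: p=-0.0552, T=0.337, ωT=1.011472, cosh=1.556664, sinh=1.192981; start (x,ẋ)=(-0.109200, 0.048800) → end (x,ẋ)=(-0.119863, -0.117388)
phase 2: p=0.2262, T=0.297, ωT=0.891416, cosh=1.424327, sinh=1.014252; start (x,ẋ)=(-0.119863, -0.117388) → end (x,ẋ)=(-0.306376, -1.220676)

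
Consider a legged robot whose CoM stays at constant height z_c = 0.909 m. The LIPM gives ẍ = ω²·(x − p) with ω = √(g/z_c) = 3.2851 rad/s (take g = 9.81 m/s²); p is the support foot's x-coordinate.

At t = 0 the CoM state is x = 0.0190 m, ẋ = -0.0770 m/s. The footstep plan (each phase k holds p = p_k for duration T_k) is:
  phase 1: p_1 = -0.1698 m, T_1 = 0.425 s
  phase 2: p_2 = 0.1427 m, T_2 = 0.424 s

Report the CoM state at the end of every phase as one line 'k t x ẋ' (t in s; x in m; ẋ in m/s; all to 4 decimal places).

phase 1: p=-0.1698, T=0.425, ωT=1.396168, cosh=2.143616, sinh=1.896072; start (x,ẋ)=(0.019000, -0.077000) → end (x,ẋ)=(0.190472, 1.010936)
phase 2: p=0.1427, T=0.424, ωT=1.392882, cosh=2.137399, sinh=1.889040; start (x,ẋ)=(0.190472, 1.010936) → end (x,ẋ)=(0.826130, 2.457235)

1 0.4250 0.1905 1.0109
2 0.8490 0.8261 2.4572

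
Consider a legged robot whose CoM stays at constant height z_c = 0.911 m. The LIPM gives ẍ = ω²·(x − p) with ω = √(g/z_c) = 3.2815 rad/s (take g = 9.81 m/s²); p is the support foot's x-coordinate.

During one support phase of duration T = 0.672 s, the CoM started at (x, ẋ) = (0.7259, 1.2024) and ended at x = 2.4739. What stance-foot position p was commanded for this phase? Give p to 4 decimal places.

ωT = 3.2815·0.672 = 2.205168; cosh(ωT) = 4.591004, sinh(ωT) = 4.480772
x(T) = p + (x₀−p)·cosh(ωT) + (ẋ₀/ω)·sinh(ωT) ⇒ p·(1 − cosh) = x(T) − x₀·cosh − (ẋ₀/ω)·sinh
numerator   = 2.4739 − (0.7259)·4.591004 − (1.2024/3.2815)·4.480772 = -2.500544
denominator = 1 − 4.591004 = -3.591004
p = -2.500544 / -3.591004 = 0.6963

p = 0.6963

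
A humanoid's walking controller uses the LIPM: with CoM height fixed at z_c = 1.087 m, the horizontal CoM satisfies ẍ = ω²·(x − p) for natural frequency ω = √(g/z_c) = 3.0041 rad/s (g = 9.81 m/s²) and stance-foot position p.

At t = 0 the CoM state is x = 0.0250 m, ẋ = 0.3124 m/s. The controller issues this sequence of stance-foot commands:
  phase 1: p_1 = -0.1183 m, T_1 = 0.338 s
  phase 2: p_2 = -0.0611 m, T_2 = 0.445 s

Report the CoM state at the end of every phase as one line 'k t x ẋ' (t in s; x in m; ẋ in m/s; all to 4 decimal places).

phase 1: p=-0.1183, T=0.338, ωT=1.015386, cosh=1.561345, sinh=1.199083; start (x,ẋ)=(0.025000, 0.312400) → end (x,ẋ)=(0.230135, 1.003954)
phase 2: p=-0.0611, T=0.445, ωT=1.336825, cosh=2.034807, sinh=1.772128; start (x,ẋ)=(0.230135, 1.003954) → end (x,ẋ)=(1.123743, 3.593286)

1 0.3380 0.2301 1.0040
2 0.7830 1.1237 3.5933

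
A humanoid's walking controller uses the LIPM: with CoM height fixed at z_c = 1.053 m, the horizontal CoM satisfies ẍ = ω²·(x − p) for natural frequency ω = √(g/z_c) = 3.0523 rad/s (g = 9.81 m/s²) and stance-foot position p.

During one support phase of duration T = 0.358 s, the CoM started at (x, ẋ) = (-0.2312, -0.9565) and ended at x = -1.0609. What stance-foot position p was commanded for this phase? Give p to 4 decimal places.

p = 0.3986

ωT = 3.0523·0.358 = 1.092723; cosh(ωT) = 1.658844, sinh(ωT) = 1.323542
x(T) = p + (x₀−p)·cosh(ωT) + (ẋ₀/ω)·sinh(ωT) ⇒ p·(1 − cosh) = x(T) − x₀·cosh − (ẋ₀/ω)·sinh
numerator   = -1.0609 − (-0.2312)·1.658844 − (-0.9565/3.0523)·1.323542 = -0.262617
denominator = 1 − 1.658844 = -0.658844
p = -0.262617 / -0.658844 = 0.3986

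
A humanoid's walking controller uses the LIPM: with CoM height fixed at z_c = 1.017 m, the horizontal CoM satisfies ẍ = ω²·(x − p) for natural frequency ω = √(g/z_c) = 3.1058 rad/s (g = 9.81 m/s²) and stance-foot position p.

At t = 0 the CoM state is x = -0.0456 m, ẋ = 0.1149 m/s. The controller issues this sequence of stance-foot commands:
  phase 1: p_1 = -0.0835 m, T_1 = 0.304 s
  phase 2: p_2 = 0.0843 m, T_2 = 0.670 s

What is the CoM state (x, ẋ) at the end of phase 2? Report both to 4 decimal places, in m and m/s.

phase 1: p=-0.0835, T=0.304, ωT=0.944163, cosh=1.479833, sinh=1.090828; start (x,ẋ)=(-0.045600, 0.114900) → end (x,ẋ)=(0.012941, 0.298434)
phase 2: p=0.0843, T=0.670, ωT=2.080886, cosh=4.068192, sinh=3.943372; start (x,ẋ)=(0.012941, 0.298434) → end (x,ẋ)=(0.172914, 0.340132)

x = 0.1729, ẋ = 0.3401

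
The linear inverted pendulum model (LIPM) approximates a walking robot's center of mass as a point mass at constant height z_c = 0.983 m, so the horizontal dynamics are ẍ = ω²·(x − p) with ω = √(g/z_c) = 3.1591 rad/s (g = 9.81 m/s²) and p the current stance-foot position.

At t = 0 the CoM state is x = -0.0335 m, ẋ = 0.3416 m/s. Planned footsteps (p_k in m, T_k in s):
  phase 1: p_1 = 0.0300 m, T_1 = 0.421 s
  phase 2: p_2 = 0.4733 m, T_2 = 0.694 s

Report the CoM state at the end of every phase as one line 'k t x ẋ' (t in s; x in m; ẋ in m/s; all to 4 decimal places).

phase 1: p=0.0300, T=0.421, ωT=1.329981, cosh=2.022727, sinh=1.758245; start (x,ẋ)=(-0.033500, 0.341600) → end (x,ẋ)=(0.091679, 0.338255)
phase 2: p=0.4733, T=0.694, ωT=2.192415, cosh=4.534234, sinh=4.422587; start (x,ẋ)=(0.091679, 0.338255) → end (x,ẋ)=(-0.783517, -3.798046)

1 0.4210 0.0917 0.3383
2 1.1150 -0.7835 -3.7980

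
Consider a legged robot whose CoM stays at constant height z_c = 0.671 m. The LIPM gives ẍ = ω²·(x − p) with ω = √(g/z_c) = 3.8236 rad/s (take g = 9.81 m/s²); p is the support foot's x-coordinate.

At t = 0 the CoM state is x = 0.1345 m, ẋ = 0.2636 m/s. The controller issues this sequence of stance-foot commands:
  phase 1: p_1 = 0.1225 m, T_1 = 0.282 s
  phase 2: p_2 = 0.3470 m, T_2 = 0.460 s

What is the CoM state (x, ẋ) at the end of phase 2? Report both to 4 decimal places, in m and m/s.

x = 0.3650, ẋ = 0.2293

phase 1: p=0.1225, T=0.282, ωT=1.078255, cosh=1.639867, sinh=1.299679; start (x,ẋ)=(0.134500, 0.263600) → end (x,ẋ)=(0.231779, 0.491902)
phase 2: p=0.3470, T=0.460, ωT=1.758856, cosh=2.989017, sinh=2.816775; start (x,ẋ)=(0.231779, 0.491902) → end (x,ẋ)=(0.364977, 0.229345)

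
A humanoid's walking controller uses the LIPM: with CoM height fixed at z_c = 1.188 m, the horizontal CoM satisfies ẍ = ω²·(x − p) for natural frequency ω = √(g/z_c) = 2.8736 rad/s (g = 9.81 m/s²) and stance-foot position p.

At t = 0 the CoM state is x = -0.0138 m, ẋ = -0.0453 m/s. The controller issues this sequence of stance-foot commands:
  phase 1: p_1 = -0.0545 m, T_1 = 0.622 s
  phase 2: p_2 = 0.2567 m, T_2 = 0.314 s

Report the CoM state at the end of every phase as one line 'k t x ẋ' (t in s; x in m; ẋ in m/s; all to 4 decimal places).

1 0.6220 0.0247 0.2004
2 0.9360 -0.0045 -0.3988

phase 1: p=-0.0545, T=0.622, ωT=1.787379, cosh=3.070587, sinh=2.903189; start (x,ẋ)=(-0.013800, -0.045300) → end (x,ẋ)=(0.024706, 0.200446)
phase 2: p=0.2567, T=0.314, ωT=0.902310, cosh=1.435462, sinh=1.029830; start (x,ẋ)=(0.024706, 0.200446) → end (x,ẋ)=(-0.004483, -0.398810)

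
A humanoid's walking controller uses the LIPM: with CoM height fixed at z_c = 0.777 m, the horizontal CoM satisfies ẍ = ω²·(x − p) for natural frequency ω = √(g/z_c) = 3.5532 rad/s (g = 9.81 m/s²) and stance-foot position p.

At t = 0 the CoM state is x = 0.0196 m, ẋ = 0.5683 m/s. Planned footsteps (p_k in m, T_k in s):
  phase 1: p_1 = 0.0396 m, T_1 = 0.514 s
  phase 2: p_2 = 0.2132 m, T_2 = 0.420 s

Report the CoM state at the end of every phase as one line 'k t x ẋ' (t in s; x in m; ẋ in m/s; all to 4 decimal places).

1 0.5140 0.4597 1.5957
2 0.9340 1.7372 5.5771

phase 1: p=0.0396, T=0.514, ωT=1.826345, cosh=3.186072, sinh=3.025071; start (x,ẋ)=(0.019600, 0.568300) → end (x,ẋ)=(0.459709, 1.595671)
phase 2: p=0.2132, T=0.420, ωT=1.492344, cosh=2.336177, sinh=2.111332; start (x,ẋ)=(0.459709, 1.595671) → end (x,ẋ)=(1.737246, 5.577078)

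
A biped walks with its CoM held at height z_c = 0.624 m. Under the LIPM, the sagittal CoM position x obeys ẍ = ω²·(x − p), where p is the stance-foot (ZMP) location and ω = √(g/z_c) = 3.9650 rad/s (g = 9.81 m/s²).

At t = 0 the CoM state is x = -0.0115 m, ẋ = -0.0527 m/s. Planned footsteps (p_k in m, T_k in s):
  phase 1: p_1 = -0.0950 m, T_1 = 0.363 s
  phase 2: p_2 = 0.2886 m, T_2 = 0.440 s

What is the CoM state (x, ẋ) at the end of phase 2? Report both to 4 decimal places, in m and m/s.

phase 1: p=-0.0950, T=0.363, ωT=1.439295, cosh=2.227408, sinh=1.990313; start (x,ẋ)=(-0.011500, -0.052700) → end (x,ẋ)=(0.064535, 0.541564)
phase 2: p=0.2886, T=0.440, ωT=1.744600, cosh=2.949163, sinh=2.774448; start (x,ẋ)=(0.064535, 0.541564) → end (x,ẋ)=(0.006746, -0.867713)

x = 0.0067, ẋ = -0.8677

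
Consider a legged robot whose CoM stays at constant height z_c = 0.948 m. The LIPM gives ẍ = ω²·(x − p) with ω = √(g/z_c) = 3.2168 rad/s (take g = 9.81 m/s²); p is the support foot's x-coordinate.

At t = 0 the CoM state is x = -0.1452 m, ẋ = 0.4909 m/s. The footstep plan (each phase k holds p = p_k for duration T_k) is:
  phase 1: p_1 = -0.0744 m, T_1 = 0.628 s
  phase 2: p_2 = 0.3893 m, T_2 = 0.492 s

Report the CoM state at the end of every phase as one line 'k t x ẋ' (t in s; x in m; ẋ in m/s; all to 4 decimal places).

phase 1: p=-0.0744, T=0.628, ωT=2.020150, cosh=3.836047, sinh=3.703412; start (x,ẋ)=(-0.145200, 0.490900) → end (x,ẋ)=(0.219167, 1.039666)
phase 2: p=0.3893, T=0.492, ωT=1.582666, cosh=2.536671, sinh=2.331244; start (x,ẋ)=(0.219167, 1.039666) → end (x,ẋ)=(0.711184, 1.361439)

1 0.6280 0.2192 1.0397
2 1.1200 0.7112 1.3614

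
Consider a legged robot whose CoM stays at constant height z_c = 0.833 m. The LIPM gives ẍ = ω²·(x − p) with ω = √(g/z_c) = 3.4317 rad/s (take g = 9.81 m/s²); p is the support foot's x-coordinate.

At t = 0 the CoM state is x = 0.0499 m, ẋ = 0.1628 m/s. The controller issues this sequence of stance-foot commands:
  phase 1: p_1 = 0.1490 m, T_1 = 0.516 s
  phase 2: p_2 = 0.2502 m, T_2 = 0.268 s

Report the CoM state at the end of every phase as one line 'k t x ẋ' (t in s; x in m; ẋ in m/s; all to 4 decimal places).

1 0.5160 -0.0152 -0.4780
2 0.7840 -0.2826 -1.6557

phase 1: p=0.1490, T=0.516, ωT=1.770757, cosh=3.022752, sinh=2.852548; start (x,ẋ)=(0.049900, 0.162800) → end (x,ẋ)=(-0.015230, -0.477995)
phase 2: p=0.2502, T=0.268, ωT=0.919696, cosh=1.453584, sinh=1.054943; start (x,ẋ)=(-0.015230, -0.477995) → end (x,ẋ)=(-0.282565, -1.655727)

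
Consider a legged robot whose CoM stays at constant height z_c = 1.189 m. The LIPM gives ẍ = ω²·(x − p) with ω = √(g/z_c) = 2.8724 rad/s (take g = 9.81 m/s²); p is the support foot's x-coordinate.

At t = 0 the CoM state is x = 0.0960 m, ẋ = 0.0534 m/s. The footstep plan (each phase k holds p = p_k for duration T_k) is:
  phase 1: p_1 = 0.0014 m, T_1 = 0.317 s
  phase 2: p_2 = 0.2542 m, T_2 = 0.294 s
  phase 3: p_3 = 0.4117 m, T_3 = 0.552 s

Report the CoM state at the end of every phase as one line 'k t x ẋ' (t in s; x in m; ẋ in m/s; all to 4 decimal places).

phase 1: p=0.0014, T=0.317, ωT=0.910551, cosh=1.443997, sinh=1.041694; start (x,ẋ)=(0.096000, 0.053400) → end (x,ẋ)=(0.157368, 0.360168)
phase 2: p=0.2542, T=0.294, ωT=0.844486, cosh=1.378279, sinh=0.948501; start (x,ẋ)=(0.157368, 0.360168) → end (x,ẋ)=(0.239670, 0.232596)
phase 3: p=0.4117, T=0.552, ωT=1.585565, cosh=2.543440, sinh=2.338608; start (x,ẋ)=(0.239670, 0.232596) → end (x,ẋ)=(0.163524, -0.564002)

1 0.3170 0.1574 0.3602
2 0.6110 0.2397 0.2326
3 1.1630 0.1635 -0.5640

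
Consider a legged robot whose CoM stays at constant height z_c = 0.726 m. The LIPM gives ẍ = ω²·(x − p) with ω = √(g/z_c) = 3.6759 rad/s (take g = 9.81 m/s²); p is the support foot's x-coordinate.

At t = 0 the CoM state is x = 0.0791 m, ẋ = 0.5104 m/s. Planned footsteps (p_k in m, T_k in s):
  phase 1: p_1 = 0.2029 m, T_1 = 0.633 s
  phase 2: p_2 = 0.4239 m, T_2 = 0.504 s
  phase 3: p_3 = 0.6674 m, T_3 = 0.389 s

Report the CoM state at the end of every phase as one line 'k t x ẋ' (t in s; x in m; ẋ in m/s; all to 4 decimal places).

phase 1: p=0.2029, T=0.633, ωT=2.326845, cosh=5.171583, sinh=5.073980; start (x,ẋ)=(0.079100, 0.510400) → end (x,ẋ)=(0.267182, 0.330527)
phase 2: p=0.4239, T=0.504, ωT=1.852654, cosh=3.266769, sinh=3.109949; start (x,ẋ)=(0.267182, 0.330527) → end (x,ẋ)=(0.191577, -0.711823)
phase 3: p=0.6674, T=0.389, ωT=1.429925, cosh=2.208857, sinh=1.969530; start (x,ẋ)=(0.191577, -0.711823) → end (x,ẋ)=(-0.765017, -5.017178)

1 0.6330 0.2672 0.3305
2 1.1370 0.1916 -0.7118
3 1.5260 -0.7650 -5.0172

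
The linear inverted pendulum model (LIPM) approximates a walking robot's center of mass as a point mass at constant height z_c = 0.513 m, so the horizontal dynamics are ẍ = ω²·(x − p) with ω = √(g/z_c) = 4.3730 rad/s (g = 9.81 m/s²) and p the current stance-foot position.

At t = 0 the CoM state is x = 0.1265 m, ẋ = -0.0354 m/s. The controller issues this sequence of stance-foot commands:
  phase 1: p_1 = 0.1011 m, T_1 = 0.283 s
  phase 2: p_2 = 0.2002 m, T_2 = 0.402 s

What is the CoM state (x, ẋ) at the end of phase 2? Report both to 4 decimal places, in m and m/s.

phase 1: p=0.1011, T=0.283, ωT=1.237559, cosh=1.868640, sinh=1.578549; start (x,ẋ)=(0.126500, -0.035400) → end (x,ẋ)=(0.135785, 0.109186)
phase 2: p=0.2002, T=0.402, ωT=1.757946, cosh=2.986455, sinh=2.814056; start (x,ẋ)=(0.135785, 0.109186) → end (x,ẋ)=(0.078089, -0.466604)

x = 0.0781, ẋ = -0.4666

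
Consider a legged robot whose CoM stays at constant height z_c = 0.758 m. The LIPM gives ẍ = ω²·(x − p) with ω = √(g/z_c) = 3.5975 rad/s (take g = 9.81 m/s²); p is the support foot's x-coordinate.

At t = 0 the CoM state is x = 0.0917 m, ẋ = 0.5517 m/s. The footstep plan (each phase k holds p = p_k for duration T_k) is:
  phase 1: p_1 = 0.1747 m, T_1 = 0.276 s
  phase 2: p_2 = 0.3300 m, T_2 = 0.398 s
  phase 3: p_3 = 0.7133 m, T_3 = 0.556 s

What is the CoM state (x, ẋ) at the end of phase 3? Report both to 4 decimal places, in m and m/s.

x = -0.1978, ẋ = -3.0627

phase 1: p=0.1747, T=0.276, ωT=0.992910, cosh=1.534787, sinh=1.164290; start (x,ẋ)=(0.091700, 0.551700) → end (x,ẋ)=(0.225864, 0.499094)
phase 2: p=0.3300, T=0.398, ωT=1.431805, cosh=2.212563, sinh=1.973686; start (x,ẋ)=(0.225864, 0.499094) → end (x,ẋ)=(0.373409, 0.364877)
phase 3: p=0.7133, T=0.556, ωT=2.000210, cosh=3.762957, sinh=3.627651; start (x,ẋ)=(0.373409, 0.364877) → end (x,ẋ)=(-0.197760, -3.062720)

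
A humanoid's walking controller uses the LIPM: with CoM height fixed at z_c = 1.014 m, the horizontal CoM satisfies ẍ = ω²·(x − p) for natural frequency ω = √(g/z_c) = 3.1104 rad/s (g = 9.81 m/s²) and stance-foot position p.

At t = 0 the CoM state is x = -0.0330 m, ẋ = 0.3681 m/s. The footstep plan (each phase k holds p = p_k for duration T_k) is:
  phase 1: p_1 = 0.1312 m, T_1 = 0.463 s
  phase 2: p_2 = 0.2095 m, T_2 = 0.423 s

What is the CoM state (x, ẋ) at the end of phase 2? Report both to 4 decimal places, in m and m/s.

phase 1: p=0.1312, T=0.463, ωT=1.440115, cosh=2.229041, sinh=1.992141; start (x,ẋ)=(-0.033000, 0.368100) → end (x,ẋ)=(0.000951, -0.196931)
phase 2: p=0.2095, T=0.423, ωT=1.315699, cosh=1.997821, sinh=1.729535; start (x,ẋ)=(0.000951, -0.196931) → end (x,ẋ)=(-0.316647, -1.515332)

x = -0.3166, ẋ = -1.5153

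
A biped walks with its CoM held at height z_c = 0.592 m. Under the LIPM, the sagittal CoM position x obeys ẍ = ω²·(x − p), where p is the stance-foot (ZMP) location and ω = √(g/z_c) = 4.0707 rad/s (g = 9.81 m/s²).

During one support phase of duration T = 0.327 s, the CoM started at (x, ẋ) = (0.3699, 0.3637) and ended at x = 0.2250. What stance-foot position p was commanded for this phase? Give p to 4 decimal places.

ωT = 4.0707·0.327 = 1.331119; cosh(ωT) = 2.024729, sinh(ωT) = 1.760547
x(T) = p + (x₀−p)·cosh(ωT) + (ẋ₀/ω)·sinh(ωT) ⇒ p·(1 − cosh) = x(T) − x₀·cosh − (ẋ₀/ω)·sinh
numerator   = 0.2250 − (0.3699)·2.024729 − (0.3637/4.0707)·1.760547 = -0.681245
denominator = 1 − 2.024729 = -1.024729
p = -0.681245 / -1.024729 = 0.6648

p = 0.6648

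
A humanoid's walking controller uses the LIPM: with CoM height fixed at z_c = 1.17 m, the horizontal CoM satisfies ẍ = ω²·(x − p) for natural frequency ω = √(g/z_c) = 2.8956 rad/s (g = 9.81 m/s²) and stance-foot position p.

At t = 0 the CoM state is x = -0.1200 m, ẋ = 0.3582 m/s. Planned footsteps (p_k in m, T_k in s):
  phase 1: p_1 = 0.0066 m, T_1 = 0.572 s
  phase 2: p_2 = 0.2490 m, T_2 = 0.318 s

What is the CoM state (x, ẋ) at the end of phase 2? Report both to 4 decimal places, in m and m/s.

x = -0.1322, ẋ = -0.7692

phase 1: p=0.0066, T=0.572, ωT=1.656283, cosh=2.715323, sinh=2.524476; start (x,ẋ)=(-0.120000, 0.358200) → end (x,ẋ)=(-0.024870, 0.047199)
phase 2: p=0.2490, T=0.318, ωT=0.920801, cosh=1.454750, sinh=1.056550; start (x,ẋ)=(-0.024870, 0.047199) → end (x,ẋ)=(-0.132190, -0.769200)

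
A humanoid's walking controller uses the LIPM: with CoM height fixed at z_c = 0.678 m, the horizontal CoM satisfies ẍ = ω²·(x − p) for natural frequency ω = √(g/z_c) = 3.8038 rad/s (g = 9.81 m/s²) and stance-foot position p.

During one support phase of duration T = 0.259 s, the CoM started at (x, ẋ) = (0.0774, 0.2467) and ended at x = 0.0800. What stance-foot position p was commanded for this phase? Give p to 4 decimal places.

ωT = 3.8038·0.259 = 0.985184; cosh(ωT) = 1.525838, sinh(ωT) = 1.152467
x(T) = p + (x₀−p)·cosh(ωT) + (ẋ₀/ω)·sinh(ωT) ⇒ p·(1 − cosh) = x(T) − x₀·cosh − (ẋ₀/ω)·sinh
numerator   = 0.0800 − (0.0774)·1.525838 − (0.2467/3.8038)·1.152467 = -0.112844
denominator = 1 − 1.525838 = -0.525838
p = -0.112844 / -0.525838 = 0.2146

p = 0.2146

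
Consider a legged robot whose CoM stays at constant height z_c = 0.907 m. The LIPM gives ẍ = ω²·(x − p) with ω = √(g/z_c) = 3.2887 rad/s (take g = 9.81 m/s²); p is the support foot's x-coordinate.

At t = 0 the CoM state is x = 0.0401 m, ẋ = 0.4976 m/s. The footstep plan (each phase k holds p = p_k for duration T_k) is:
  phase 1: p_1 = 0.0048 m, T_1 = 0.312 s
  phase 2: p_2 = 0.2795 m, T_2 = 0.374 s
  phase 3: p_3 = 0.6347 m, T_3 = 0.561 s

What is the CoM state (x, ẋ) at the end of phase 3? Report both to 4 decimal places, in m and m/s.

x = 2.1377, ẋ = 5.1756

phase 1: p=0.0048, T=0.312, ωT=1.026074, cosh=1.574251, sinh=1.215840; start (x,ẋ)=(0.040100, 0.497600) → end (x,ẋ)=(0.244335, 0.924496)
phase 2: p=0.2795, T=0.374, ωT=1.229974, cosh=1.856720, sinh=1.564420; start (x,ẋ)=(0.244335, 0.924496) → end (x,ẋ)=(0.653987, 1.535609)
phase 3: p=0.6347, T=0.561, ωT=1.844961, cosh=3.242941, sinh=3.084910; start (x,ẋ)=(0.653987, 1.535609) → end (x,ẋ)=(2.137698, 5.175561)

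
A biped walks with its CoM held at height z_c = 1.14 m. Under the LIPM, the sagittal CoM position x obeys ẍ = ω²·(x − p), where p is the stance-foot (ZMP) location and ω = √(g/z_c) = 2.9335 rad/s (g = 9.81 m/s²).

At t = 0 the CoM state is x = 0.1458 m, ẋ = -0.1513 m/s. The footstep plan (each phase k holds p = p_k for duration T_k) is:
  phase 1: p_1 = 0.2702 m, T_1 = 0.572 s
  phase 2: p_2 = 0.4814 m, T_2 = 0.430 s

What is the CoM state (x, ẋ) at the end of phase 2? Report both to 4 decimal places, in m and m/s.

phase 1: p=0.2702, T=0.572, ωT=1.677962, cosh=2.770693, sinh=2.583939; start (x,ẋ)=(0.145800, -0.151300) → end (x,ẋ)=(-0.207745, -1.362156)
phase 2: p=0.4814, T=0.430, ωT=1.261405, cosh=1.906817, sinh=1.623561; start (x,ẋ)=(-0.207745, -1.362156) → end (x,ẋ)=(-1.586566, -5.879585)

x = -1.5866, ẋ = -5.8796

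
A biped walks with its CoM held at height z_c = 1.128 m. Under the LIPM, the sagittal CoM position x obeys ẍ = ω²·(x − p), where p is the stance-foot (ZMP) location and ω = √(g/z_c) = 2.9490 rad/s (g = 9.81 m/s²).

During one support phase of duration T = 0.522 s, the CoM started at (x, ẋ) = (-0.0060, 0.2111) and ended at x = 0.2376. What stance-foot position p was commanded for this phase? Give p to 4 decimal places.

ωT = 2.9490·0.522 = 1.539378; cosh(ωT) = 2.438102, sinh(ωT) = 2.223588
x(T) = p + (x₀−p)·cosh(ωT) + (ẋ₀/ω)·sinh(ωT) ⇒ p·(1 − cosh) = x(T) − x₀·cosh − (ẋ₀/ω)·sinh
numerator   = 0.2376 − (-0.0060)·2.438102 − (0.2111/2.9490)·2.223588 = 0.093056
denominator = 1 − 2.438102 = -1.438102
p = 0.093056 / -1.438102 = -0.0647

p = -0.0647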